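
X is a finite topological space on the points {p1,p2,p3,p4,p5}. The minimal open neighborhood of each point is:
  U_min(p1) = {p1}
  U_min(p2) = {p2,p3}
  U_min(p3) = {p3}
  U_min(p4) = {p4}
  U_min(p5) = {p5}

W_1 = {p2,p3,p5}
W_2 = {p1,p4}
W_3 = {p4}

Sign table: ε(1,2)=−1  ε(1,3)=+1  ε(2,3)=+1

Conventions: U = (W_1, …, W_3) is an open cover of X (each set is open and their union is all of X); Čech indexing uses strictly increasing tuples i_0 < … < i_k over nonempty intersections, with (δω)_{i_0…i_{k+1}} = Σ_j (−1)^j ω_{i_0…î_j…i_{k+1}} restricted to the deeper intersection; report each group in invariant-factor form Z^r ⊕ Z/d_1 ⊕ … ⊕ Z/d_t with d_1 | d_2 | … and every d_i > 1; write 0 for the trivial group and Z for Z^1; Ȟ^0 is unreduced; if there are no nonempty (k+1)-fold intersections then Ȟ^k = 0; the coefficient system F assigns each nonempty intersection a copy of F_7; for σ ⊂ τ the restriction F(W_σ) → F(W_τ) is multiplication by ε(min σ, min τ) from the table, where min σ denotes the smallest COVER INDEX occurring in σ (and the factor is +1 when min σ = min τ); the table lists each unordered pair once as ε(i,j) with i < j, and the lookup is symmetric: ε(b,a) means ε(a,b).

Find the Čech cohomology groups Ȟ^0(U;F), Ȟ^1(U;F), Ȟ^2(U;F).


Ȟ^0 = Z/7 ⊕ Z/7, Ȟ^1 = 0 and Ȟ^2 = 0

cover nerve:
  W23={p4}
C dims 3,1; δ0: rk_F7 1
Ȟ^0: (3−1)−0=2 ⇒ Z/7 ⊕ Z/7
Ȟ^1: (1−0)−1=0 ⇒ 0
Ȟ^2: (0−0)−0=0 ⇒ 0


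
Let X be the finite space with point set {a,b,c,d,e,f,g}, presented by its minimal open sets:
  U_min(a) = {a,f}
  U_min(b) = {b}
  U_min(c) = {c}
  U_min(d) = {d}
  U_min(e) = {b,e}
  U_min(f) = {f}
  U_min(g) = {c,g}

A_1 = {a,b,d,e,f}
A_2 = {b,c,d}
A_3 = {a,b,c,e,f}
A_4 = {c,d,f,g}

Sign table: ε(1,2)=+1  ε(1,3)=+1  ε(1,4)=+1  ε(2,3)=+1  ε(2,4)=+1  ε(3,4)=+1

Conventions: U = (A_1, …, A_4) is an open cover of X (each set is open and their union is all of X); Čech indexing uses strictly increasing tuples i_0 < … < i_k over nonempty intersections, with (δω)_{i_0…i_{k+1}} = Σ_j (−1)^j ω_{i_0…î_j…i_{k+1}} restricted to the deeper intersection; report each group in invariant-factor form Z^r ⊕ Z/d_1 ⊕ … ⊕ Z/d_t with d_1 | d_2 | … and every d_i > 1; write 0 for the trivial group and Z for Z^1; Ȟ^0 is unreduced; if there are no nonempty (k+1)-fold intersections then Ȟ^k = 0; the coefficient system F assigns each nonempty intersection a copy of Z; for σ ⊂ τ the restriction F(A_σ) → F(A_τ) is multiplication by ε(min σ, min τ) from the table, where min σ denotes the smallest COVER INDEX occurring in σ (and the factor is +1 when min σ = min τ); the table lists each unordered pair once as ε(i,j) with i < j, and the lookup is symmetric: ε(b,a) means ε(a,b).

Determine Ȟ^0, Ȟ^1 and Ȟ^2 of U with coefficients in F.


intersection data:
  A12={b,d} A13={a,b,e,f} A14={d,f} A23={b,c} A24={c,d} A34={c,f}
  A123={b} A124={d} A134={f} A234={c}
C dims 4,6,4; δ0: rk 3, SNF 1^3; δ1: rk 3, SNF 1^3
Ȟ^0 = (4 − 3) − 0 = 1, so Ȟ^0 ≅ Z
Ȟ^1 = (6 − 3) − 3 = 0, so Ȟ^1 ≅ 0
Ȟ^2 = (4 − 0) − 3 = 1, so Ȟ^2 ≅ Z

Ȟ^0 ≅ Z, Ȟ^1 ≅ 0 and Ȟ^2 ≅ Z


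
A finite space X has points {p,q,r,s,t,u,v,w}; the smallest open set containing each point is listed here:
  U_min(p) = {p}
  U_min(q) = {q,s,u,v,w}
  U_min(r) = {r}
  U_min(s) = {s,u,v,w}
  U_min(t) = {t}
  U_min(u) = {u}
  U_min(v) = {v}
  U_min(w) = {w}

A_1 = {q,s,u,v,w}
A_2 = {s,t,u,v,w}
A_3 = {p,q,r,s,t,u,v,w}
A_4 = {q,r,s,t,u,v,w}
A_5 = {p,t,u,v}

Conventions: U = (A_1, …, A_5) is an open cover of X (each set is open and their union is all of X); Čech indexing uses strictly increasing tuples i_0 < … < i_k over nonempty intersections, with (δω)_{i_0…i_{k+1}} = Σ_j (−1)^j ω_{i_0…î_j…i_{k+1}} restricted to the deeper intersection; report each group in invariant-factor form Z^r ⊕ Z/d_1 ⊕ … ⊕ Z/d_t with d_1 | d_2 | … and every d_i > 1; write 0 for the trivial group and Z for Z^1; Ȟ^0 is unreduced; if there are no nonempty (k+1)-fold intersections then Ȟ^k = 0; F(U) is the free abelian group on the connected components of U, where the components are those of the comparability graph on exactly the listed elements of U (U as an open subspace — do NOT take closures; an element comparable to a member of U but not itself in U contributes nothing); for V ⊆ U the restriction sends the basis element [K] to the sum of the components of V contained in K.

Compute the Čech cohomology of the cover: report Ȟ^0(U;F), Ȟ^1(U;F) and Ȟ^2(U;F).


cover nerve:
  A12={s,u,v,w} A13={q,s,u,v,w} A14={q,s,u,v,w} A15={u,v} A23={s,t,u,v,w} A24={s,t,u,v,w} A25={t,u,v} A34={q,r,s,t,u,v,w} A35={p,t,u,v} A45={t,u,v}
  A123={s,u,v,w} A124={s,u,v,w} A125={u,v} A134={q,s,u,v,w} A135={u,v} A145={u,v} A234={s,t,u,v,w} A235={t,u,v} A245={t,u,v} A345={t,u,v}
  A1234={s,u,v,w} A1235={u,v} A1245={u,v} A1345={u,v} A2345={t,u,v}
  A12345={u,v}
components per intersection:
  A1: {q,s,u,v,w}
  A2: {s,u,v,w} {t}
  A3: {p} {q,s,u,v,w} {r} {t}
  A4: {q,s,u,v,w} {r} {t}
  A5: {p} {t} {u} {v}
  A12: {s,u,v,w}
  A13: {q,s,u,v,w}
  A14: {q,s,u,v,w}
  A15: {u} {v}
  A23: {s,u,v,w} {t}
  A24: {s,u,v,w} {t}
  A25: {t} {u} {v}
  A34: {q,s,u,v,w} {r} {t}
  A35: {p} {t} {u} {v}
  A45: {t} {u} {v}
  A123: {s,u,v,w}
  A124: {s,u,v,w}
  A125: {u} {v}
  A134: {q,s,u,v,w}
  A135: {u} {v}
  A145: {u} {v}
  A234: {s,u,v,w} {t}
  A235: {t} {u} {v}
  A245: {t} {u} {v}
  A345: {t} {u} {v}
  A1234: {s,u,v,w}
  A1235: {u} {v}
  A1245: {u} {v}
  A1345: {u} {v}
  A2345: {t} {u} {v}
  A12345: {u} {v}
C dims 14,22,20,10; δ0: rk 10, SNF 1^10; δ1: rk 12, SNF 1^12; δ2: rk 8, SNF 1^8
Ȟ^0: (14−10)−0=4 ⇒ Z^4
Ȟ^1: (22−12)−10=0 ⇒ 0
Ȟ^2: (20−8)−12=0 ⇒ 0

Ȟ^0(U;F) ≅ Z^4, Ȟ^1(U;F) ≅ 0 and Ȟ^2(U;F) ≅ 0


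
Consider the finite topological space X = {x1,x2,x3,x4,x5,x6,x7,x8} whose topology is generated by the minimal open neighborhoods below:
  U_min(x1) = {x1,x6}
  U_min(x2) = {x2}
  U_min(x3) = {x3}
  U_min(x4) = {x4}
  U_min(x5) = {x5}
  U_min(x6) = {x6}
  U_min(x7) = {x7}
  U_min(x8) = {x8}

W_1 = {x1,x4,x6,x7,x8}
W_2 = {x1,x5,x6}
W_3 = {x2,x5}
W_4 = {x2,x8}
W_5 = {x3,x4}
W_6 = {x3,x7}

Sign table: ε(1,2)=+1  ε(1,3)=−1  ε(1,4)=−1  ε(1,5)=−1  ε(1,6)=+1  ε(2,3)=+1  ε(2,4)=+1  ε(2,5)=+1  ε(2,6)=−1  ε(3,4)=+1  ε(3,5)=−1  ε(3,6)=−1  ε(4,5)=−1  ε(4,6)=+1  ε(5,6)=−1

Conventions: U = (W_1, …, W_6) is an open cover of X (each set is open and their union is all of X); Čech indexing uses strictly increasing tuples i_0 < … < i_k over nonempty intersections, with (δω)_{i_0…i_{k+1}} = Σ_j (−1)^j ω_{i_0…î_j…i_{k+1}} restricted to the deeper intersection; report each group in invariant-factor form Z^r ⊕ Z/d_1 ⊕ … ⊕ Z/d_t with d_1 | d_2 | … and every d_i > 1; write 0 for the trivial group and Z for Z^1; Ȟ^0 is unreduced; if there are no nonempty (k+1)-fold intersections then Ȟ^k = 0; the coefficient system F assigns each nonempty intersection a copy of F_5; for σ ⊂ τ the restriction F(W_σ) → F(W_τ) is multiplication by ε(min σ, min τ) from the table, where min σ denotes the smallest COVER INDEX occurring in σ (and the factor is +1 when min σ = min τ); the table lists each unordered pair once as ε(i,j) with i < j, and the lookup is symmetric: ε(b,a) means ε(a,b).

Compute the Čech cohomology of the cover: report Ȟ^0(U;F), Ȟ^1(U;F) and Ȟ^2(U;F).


nerve of the cover:
  W12={x1,x6} W14={x8} W15={x4} W16={x7} W23={x5} W34={x2} W56={x3}
C dims 6,7; δ0: rk_F5 6
Ȟ^0 = (6 − 6) − 0 = 0, so Ȟ^0 ≅ 0
Ȟ^1 = (7 − 0) − 6 = 1, so Ȟ^1 ≅ Z/5
Ȟ^2 = (0 − 0) − 0 = 0, so Ȟ^2 ≅ 0

Ȟ^0(U;F) ≅ 0, Ȟ^1(U;F) ≅ Z/5, Ȟ^2(U;F) ≅ 0


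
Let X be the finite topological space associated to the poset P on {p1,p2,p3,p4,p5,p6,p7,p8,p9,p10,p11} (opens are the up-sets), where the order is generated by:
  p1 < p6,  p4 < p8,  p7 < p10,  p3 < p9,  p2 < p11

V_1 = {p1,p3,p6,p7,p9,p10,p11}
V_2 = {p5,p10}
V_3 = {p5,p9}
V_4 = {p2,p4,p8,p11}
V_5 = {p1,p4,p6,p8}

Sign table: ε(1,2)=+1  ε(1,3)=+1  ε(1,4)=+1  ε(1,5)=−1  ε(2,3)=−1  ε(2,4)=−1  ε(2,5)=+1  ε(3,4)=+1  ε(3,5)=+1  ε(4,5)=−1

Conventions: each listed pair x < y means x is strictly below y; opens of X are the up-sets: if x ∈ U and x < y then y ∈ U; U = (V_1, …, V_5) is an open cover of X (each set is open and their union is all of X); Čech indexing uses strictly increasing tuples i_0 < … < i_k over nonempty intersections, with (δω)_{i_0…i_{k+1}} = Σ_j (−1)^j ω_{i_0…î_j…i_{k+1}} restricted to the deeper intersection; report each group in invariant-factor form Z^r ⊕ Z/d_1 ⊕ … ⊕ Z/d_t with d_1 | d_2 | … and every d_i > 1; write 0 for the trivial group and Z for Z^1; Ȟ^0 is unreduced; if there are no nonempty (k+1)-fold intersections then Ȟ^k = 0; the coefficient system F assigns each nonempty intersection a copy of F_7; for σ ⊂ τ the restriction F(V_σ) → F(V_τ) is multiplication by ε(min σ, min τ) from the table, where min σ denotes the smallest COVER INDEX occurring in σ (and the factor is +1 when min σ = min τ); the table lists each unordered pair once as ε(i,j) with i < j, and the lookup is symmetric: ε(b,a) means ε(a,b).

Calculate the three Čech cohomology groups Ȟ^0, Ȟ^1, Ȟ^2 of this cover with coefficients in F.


intersection data:
  V12={p10} V13={p9} V14={p11} V15={p1,p6} V23={p5} V45={p4,p8}
C dims 5,6; δ0: rk_F7 5
Ȟ^0 = (5 − 5) − 0 = 0, so Ȟ^0 ≅ 0
Ȟ^1 = (6 − 0) − 5 = 1, so Ȟ^1 ≅ Z/7
Ȟ^2 = (0 − 0) − 0 = 0, so Ȟ^2 ≅ 0

Ȟ^0(U;F) ≅ 0, Ȟ^1(U;F) ≅ Z/7, Ȟ^2(U;F) ≅ 0


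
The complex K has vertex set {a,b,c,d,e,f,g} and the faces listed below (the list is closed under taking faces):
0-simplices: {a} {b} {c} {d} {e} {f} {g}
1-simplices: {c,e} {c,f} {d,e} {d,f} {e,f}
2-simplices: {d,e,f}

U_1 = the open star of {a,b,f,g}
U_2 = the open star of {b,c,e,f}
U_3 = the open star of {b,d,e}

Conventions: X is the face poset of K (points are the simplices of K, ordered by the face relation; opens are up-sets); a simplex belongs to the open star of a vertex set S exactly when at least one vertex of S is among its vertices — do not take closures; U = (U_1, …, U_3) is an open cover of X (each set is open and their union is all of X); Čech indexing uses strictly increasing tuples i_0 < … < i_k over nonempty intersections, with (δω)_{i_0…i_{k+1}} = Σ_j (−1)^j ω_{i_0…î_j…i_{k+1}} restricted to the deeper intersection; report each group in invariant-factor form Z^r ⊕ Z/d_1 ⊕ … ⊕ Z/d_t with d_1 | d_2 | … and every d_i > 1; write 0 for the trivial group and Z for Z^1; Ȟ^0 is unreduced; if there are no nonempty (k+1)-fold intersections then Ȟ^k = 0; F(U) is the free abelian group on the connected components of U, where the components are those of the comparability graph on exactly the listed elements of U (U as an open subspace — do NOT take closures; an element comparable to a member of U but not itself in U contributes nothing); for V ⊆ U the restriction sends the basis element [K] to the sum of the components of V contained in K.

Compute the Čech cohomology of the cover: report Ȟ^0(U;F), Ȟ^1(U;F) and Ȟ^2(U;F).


Ȟ^0 = Z^4, Ȟ^1 = 0 and Ȟ^2 = 0

nonempty overlaps:
  U1={{a},{b},{f},{g},{c,f},{d,f},{e,f},{d,e,f}} U2={{b},{c},{e},{f},{c,e},{c,f},{d,e},{d,f},{e,f},{d,e,f}} U3={{b},{d},{e},{c,e},{d,e},{d,f},{e,f},{d,e,f}}
  U12={{b},{f},{c,f},{d,f},{e,f},{d,e,f}} U13={{b},{d,f},{e,f},{d,e,f}} U23={{b},{e},{c,e},{d,e},{d,f},{e,f},{d,e,f}}
  U123={{b},{d,f},{e,f},{d,e,f}}
components per intersection:
  U1: {{a}} {{b}} {{f},{c,f},{d,f},{e,f},{d,e,f}} {{g}}
  U2: {{b}} {{c},{e},{f},{c,e},{c,f},{d,e},{d,f},{e,f},{d,e,f}}
  U3: {{b}} {{d},{e},{c,e},{d,e},{d,f},{e,f},{d,e,f}}
  U12: {{b}} {{f},{c,f},{d,f},{e,f},{d,e,f}}
  U13: {{b}} {{d,f},{e,f},{d,e,f}}
  U23: {{b}} {{e},{c,e},{d,e},{d,f},{e,f},{d,e,f}}
  U123: {{b}} {{d,f},{e,f},{d,e,f}}
C dims 8,6,2; δ0: rk 4, SNF 1^4; δ1: rk 2, SNF 1^2
degree 0: 8−4−0 = 4 → Ȟ^0 ≅ Z^4
degree 1: 6−2−4 = 0 → Ȟ^1 ≅ 0
degree 2: 2−0−2 = 0 → Ȟ^2 ≅ 0


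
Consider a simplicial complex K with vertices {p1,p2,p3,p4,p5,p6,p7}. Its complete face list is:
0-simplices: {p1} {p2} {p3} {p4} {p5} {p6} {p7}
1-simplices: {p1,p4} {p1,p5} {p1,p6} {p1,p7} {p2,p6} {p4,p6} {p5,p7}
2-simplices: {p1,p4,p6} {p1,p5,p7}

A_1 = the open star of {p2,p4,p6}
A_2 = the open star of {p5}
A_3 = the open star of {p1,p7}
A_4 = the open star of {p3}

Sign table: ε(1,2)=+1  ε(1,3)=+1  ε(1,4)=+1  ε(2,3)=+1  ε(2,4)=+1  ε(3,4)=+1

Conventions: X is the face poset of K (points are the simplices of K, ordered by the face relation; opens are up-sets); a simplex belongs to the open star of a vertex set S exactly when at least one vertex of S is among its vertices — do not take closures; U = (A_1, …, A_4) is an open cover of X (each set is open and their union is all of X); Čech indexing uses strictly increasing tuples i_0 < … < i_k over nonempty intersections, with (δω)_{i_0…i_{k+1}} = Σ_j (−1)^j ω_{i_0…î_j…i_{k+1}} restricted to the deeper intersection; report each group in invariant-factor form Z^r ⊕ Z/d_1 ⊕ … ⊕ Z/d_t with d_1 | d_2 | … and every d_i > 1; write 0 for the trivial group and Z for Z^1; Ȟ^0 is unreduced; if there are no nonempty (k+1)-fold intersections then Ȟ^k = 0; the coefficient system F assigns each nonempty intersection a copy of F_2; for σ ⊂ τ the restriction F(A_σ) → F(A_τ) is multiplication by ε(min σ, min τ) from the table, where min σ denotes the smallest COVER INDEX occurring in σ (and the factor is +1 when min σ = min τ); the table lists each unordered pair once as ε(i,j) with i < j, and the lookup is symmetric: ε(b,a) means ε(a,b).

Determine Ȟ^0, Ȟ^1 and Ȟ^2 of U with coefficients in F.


intersection data:
  A1={{p2},{p4},{p6},{p1,p4},{p1,p6},{p2,p6},{p4,p6},{p1,p4,p6}} A2={{p5},{p1,p5},{p5,p7},{p1,p5,p7}} A3={{p1},{p7},{p1,p4},{p1,p5},{p1,p6},{p1,p7},{p5,p7},{p1,p4,p6},{p1,p5,p7}} A4={{p3}}
  A13={{p1,p4},{p1,p6},{p1,p4,p6}} A23={{p1,p5},{p5,p7},{p1,p5,p7}}
C dims 4,2; δ0: rk_F2 2
Ȟ^0 = (4 − 2) − 0 = 2, so Ȟ^0 ≅ Z/2 ⊕ Z/2
Ȟ^1 = (2 − 0) − 2 = 0, so Ȟ^1 ≅ 0
Ȟ^2 = (0 − 0) − 0 = 0, so Ȟ^2 ≅ 0

Ȟ^0 = Z/2 ⊕ Z/2,  Ȟ^1 = 0,  Ȟ^2 = 0


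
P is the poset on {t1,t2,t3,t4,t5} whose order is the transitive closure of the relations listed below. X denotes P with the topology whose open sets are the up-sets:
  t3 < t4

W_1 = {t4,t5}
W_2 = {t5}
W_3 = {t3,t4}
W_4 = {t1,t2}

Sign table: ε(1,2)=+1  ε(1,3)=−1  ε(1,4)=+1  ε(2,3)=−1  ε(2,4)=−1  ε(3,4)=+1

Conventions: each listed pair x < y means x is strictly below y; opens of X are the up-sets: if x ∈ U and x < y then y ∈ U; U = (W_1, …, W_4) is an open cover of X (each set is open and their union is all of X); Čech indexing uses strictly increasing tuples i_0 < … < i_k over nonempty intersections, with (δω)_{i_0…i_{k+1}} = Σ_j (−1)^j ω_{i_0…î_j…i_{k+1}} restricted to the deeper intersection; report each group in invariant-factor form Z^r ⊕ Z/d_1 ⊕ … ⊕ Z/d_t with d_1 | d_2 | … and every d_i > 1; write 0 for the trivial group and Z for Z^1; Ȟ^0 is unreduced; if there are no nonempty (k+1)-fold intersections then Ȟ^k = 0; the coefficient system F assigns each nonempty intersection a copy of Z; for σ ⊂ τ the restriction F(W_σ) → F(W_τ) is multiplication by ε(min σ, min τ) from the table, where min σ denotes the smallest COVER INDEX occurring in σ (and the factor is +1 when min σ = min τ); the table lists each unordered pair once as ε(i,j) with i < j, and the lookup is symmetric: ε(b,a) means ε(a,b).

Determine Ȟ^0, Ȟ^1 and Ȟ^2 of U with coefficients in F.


nerve simplices:
  W12={t5} W13={t4}
C dims 4,2; δ0: rk 2, SNF 1^2
degree 0: 4−2−0 = 2 → Ȟ^0 ≅ Z^2
degree 1: 2−0−2 = 0 → Ȟ^1 ≅ 0
degree 2: 0−0−0 = 0 → Ȟ^2 ≅ 0

Ȟ^0 = Z^2,  Ȟ^1 = 0,  Ȟ^2 = 0


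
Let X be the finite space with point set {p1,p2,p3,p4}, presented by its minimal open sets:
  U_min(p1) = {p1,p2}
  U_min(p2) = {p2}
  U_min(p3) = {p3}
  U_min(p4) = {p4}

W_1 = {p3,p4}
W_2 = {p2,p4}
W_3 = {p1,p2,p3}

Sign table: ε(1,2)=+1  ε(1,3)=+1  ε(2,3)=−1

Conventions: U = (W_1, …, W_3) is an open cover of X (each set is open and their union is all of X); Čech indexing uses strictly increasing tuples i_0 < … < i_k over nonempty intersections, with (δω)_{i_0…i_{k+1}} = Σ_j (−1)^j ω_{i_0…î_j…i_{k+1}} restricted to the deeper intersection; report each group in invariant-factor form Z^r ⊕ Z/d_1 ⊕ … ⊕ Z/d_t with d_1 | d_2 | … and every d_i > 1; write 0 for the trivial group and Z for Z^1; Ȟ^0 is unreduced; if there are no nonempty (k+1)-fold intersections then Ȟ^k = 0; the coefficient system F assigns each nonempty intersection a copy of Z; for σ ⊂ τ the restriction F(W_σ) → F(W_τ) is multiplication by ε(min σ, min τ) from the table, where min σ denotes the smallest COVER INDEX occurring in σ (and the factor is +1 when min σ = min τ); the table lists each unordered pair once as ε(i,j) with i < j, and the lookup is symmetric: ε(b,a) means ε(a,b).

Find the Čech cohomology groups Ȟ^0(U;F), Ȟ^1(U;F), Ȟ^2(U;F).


intersection data:
  W12={p4} W13={p3} W23={p2}
C dims 3,3; δ0: rk 3, SNF 1^2·2
Ȟ^0 = (3 − 3) − 0 = 0, so Ȟ^0 ≅ 0
Ȟ^1 = (3 − 0) − 3 = 0 plus torsion [2], so Ȟ^1 ≅ Z/2
Ȟ^2 = (0 − 0) − 0 = 0, so Ȟ^2 ≅ 0

Ȟ^0(U;F) ≅ 0; Ȟ^1(U;F) ≅ Z/2; Ȟ^2(U;F) ≅ 0


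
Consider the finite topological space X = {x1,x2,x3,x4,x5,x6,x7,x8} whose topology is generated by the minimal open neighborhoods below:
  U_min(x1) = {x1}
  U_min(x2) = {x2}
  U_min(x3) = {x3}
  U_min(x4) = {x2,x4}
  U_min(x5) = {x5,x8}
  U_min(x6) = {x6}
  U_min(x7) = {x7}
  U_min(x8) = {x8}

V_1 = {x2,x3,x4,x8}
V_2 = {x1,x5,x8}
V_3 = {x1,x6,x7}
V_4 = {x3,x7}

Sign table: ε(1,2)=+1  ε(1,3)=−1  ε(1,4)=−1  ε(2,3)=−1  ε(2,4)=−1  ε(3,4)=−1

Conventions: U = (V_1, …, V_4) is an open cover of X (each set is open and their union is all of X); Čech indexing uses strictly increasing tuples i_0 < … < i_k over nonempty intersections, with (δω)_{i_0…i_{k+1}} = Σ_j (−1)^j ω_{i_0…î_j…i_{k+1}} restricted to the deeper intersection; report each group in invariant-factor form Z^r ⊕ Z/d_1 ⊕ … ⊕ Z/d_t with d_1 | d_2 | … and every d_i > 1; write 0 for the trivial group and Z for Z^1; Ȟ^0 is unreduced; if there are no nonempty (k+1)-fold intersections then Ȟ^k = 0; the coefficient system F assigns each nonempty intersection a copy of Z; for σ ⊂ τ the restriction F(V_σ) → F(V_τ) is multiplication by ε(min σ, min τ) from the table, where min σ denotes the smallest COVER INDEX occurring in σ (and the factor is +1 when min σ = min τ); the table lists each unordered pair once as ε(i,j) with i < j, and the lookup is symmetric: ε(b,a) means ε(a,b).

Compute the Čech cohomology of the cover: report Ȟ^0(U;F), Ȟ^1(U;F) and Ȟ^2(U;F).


nerve simplices:
  V12={x8} V14={x3} V23={x1} V34={x7}
C dims 4,4; δ0: rk 4, SNF 1^3·2
degree 0: 4−4−0 = 0 → Ȟ^0 ≅ 0
degree 1: 4−0−4 = 0 plus torsion [2] → Ȟ^1 ≅ Z/2
degree 2: 0−0−0 = 0 → Ȟ^2 ≅ 0

Ȟ^0 ≅ 0,  Ȟ^1 ≅ Z/2,  Ȟ^2 ≅ 0


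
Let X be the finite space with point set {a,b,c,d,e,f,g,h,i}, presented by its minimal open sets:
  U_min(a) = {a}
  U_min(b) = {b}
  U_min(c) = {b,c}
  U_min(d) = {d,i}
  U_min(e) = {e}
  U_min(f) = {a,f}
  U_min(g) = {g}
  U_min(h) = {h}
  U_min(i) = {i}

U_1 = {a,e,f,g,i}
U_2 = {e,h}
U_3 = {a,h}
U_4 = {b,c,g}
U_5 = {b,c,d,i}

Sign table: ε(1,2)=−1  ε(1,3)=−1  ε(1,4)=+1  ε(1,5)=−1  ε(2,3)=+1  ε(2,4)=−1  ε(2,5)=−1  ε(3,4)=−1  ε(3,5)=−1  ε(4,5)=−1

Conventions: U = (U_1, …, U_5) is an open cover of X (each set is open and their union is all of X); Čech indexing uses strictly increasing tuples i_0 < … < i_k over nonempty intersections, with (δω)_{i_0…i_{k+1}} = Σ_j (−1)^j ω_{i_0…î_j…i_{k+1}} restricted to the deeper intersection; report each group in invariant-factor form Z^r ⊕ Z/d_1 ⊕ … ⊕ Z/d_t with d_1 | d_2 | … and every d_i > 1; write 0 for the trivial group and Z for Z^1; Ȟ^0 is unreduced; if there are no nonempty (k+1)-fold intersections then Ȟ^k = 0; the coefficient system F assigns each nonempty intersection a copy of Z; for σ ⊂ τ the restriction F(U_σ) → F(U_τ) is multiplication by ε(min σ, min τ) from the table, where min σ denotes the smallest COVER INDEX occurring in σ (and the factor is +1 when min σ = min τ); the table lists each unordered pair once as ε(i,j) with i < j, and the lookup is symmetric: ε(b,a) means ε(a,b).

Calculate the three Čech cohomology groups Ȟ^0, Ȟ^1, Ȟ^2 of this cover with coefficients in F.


Ȟ^0 ≅ Z,  Ȟ^1 ≅ Z^2,  Ȟ^2 ≅ 0

intersection data:
  U12={e} U13={a} U14={g} U15={i} U23={h} U45={b,c}
C dims 5,6; δ0: rk 4, SNF 1^4
Ȟ^0 = (5 − 4) − 0 = 1, so Ȟ^0 ≅ Z
Ȟ^1 = (6 − 0) − 4 = 2, so Ȟ^1 ≅ Z^2
Ȟ^2 = (0 − 0) − 0 = 0, so Ȟ^2 ≅ 0


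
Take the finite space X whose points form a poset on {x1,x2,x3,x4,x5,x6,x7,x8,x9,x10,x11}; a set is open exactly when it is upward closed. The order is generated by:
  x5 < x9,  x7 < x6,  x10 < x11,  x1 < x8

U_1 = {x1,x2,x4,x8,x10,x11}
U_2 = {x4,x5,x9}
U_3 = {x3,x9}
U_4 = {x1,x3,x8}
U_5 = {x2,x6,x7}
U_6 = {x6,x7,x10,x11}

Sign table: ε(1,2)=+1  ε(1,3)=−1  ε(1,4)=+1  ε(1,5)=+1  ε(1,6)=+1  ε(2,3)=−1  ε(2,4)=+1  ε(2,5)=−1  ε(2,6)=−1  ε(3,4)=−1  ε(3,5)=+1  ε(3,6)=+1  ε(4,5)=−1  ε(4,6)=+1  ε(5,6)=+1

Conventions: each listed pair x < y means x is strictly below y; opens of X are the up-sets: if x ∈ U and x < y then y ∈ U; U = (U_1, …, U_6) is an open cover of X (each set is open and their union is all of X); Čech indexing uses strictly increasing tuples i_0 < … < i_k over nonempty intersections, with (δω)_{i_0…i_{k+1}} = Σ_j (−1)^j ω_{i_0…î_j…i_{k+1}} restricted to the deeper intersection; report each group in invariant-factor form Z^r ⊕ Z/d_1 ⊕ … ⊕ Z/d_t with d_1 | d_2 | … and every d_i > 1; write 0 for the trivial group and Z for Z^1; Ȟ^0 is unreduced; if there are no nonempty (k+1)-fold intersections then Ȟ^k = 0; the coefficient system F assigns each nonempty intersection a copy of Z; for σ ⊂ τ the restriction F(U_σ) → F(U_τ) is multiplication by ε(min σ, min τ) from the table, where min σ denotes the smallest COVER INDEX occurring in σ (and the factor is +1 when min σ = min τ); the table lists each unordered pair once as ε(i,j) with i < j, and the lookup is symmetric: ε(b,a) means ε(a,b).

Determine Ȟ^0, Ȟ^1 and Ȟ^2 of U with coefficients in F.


nonempty overlaps:
  U12={x4} U14={x1,x8} U15={x2} U16={x10,x11} U23={x9} U34={x3} U56={x6,x7}
C dims 6,7; δ0: rk 5, SNF 1^5
degree 0: 6−5−0 = 1 → Ȟ^0 ≅ Z
degree 1: 7−0−5 = 2 → Ȟ^1 ≅ Z^2
degree 2: 0−0−0 = 0 → Ȟ^2 ≅ 0

Ȟ^0 = Z, Ȟ^1 = Z^2, Ȟ^2 = 0


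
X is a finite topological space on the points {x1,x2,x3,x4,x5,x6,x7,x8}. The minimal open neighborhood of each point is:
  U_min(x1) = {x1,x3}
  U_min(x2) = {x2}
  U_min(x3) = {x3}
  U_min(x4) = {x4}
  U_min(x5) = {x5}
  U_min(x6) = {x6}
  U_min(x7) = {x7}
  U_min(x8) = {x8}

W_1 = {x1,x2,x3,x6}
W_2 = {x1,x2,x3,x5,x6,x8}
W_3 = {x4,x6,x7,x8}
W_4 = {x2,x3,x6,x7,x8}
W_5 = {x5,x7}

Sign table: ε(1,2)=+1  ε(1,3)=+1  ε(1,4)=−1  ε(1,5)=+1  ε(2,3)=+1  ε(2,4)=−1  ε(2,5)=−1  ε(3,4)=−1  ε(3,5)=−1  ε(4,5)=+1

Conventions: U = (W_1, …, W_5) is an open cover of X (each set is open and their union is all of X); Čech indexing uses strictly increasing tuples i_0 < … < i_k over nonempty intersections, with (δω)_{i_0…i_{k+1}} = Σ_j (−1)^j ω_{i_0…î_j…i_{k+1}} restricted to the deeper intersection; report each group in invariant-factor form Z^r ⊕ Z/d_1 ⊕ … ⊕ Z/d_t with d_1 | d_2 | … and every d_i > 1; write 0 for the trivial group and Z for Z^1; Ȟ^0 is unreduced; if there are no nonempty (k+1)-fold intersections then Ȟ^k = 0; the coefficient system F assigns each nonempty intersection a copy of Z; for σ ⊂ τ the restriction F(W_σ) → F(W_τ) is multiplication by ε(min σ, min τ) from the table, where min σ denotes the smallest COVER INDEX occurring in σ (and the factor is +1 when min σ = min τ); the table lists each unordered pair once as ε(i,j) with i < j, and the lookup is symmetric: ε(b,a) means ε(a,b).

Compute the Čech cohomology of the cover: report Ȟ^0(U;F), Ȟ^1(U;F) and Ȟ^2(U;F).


Ȟ^0 = Z, Ȟ^1 = Z, Ȟ^2 = 0

nerve of the cover:
  W12={x1,x2,x3,x6} W13={x6} W14={x2,x3,x6} W23={x6,x8} W24={x2,x3,x6,x8} W25={x5} W34={x6,x7,x8} W35={x7} W45={x7}
  W123={x6} W124={x2,x3,x6} W134={x6} W234={x6,x8} W345={x7}
  W1234={x6}
C dims 5,9,5,1; δ0: rk 4, SNF 1^4; δ1: rk 4, SNF 1^4; δ2: rk 1, SNF 1^1
Ȟ^0 = (5 − 4) − 0 = 1, so Ȟ^0 ≅ Z
Ȟ^1 = (9 − 4) − 4 = 1, so Ȟ^1 ≅ Z
Ȟ^2 = (5 − 1) − 4 = 0, so Ȟ^2 ≅ 0


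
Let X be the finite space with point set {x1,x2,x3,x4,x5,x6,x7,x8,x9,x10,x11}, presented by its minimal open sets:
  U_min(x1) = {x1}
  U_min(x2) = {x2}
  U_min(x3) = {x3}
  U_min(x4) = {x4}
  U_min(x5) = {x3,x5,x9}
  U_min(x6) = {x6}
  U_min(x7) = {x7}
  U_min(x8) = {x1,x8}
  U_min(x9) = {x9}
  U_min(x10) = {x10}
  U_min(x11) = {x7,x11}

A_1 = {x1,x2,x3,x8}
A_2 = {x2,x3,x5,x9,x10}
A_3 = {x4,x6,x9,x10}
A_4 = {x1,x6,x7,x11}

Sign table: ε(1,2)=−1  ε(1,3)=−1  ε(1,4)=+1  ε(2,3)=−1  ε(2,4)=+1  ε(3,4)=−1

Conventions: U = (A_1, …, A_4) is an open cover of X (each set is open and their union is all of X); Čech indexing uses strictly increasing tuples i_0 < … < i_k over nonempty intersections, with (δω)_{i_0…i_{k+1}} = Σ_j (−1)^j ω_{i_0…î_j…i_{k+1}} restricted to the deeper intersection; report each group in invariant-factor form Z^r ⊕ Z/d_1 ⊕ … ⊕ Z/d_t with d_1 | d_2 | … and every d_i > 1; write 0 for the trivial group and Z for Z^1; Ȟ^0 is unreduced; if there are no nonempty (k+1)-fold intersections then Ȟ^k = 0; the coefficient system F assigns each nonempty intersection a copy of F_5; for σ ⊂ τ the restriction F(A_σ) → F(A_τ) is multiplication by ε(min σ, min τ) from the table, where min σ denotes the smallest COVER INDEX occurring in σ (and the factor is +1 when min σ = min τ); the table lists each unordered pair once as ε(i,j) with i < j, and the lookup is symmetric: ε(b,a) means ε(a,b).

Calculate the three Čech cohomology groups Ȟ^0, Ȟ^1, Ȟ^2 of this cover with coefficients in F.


nerve of the cover:
  A12={x2,x3} A14={x1} A23={x9,x10} A34={x6}
C dims 4,4; δ0: rk_F5 4
Ȟ^0 = (4 − 4) − 0 = 0, so Ȟ^0 ≅ 0
Ȟ^1 = (4 − 0) − 4 = 0, so Ȟ^1 ≅ 0
Ȟ^2 = (0 − 0) − 0 = 0, so Ȟ^2 ≅ 0

Ȟ^0(U;F) ≅ 0,  Ȟ^1(U;F) ≅ 0,  Ȟ^2(U;F) ≅ 0


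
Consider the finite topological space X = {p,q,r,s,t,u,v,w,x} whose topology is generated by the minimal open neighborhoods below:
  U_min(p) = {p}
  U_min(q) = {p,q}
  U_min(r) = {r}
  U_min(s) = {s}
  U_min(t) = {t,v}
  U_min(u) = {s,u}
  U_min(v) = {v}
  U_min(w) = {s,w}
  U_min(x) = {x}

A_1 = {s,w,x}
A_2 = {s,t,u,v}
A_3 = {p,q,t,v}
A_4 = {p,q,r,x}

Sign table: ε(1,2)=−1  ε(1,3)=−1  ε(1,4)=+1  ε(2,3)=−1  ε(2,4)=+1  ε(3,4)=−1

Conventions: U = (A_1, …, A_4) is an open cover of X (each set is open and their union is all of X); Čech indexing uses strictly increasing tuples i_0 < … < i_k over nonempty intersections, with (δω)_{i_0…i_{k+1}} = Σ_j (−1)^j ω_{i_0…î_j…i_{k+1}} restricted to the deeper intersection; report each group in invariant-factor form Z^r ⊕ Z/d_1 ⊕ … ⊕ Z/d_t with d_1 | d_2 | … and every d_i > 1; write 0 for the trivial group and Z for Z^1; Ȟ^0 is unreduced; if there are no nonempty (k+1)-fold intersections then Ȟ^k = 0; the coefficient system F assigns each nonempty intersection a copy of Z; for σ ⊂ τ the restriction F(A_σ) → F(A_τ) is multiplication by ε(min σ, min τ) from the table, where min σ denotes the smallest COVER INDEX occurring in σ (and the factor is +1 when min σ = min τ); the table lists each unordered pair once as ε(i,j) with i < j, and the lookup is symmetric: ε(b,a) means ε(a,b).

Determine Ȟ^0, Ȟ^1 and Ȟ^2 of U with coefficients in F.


nonempty intersections:
  A12={s} A14={x} A23={t,v} A34={p,q}
C dims 4,4; δ0: rk 4, SNF 1^3·2
Ȟ^0: (4−4)−0=0 ⇒ 0
Ȟ^1: (4−0)−4=0 plus torsion [2] ⇒ Z/2
Ȟ^2: (0−0)−0=0 ⇒ 0

Ȟ^0(U;F) ≅ 0,  Ȟ^1(U;F) ≅ Z/2,  Ȟ^2(U;F) ≅ 0


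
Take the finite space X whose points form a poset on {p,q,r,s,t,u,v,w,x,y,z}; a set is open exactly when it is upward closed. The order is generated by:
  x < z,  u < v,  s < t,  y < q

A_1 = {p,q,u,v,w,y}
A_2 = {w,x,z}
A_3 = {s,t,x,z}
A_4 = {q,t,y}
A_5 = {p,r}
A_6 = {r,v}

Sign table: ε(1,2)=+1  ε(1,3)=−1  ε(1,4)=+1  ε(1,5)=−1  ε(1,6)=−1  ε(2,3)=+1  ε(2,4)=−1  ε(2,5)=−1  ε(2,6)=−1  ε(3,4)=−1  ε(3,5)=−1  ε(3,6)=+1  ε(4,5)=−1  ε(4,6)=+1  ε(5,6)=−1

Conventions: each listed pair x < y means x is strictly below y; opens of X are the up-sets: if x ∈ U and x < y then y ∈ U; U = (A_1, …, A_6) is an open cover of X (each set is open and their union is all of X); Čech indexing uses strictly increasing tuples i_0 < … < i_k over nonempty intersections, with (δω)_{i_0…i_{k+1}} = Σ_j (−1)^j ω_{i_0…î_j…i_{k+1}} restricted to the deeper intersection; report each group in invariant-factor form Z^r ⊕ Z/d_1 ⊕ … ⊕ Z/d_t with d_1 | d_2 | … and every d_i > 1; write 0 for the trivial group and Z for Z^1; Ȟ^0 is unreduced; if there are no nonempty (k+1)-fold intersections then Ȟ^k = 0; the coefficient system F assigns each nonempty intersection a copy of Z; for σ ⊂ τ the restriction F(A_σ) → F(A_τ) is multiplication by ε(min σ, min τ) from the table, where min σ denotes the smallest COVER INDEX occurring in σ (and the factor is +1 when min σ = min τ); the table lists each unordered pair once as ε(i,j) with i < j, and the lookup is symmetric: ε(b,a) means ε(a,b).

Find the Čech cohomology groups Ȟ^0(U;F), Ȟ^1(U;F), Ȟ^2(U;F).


nonempty intersections:
  A12={w} A14={q,y} A15={p} A16={v} A23={x,z} A34={t} A56={r}
C dims 6,7; δ0: rk 6, SNF 1^5·2
Ȟ^0: (6−6)−0=0 ⇒ 0
Ȟ^1: (7−0)−6=1 plus torsion [2] ⇒ Z ⊕ Z/2
Ȟ^2: (0−0)−0=0 ⇒ 0

Ȟ^0(U;F) ≅ 0; Ȟ^1(U;F) ≅ Z ⊕ Z/2; Ȟ^2(U;F) ≅ 0


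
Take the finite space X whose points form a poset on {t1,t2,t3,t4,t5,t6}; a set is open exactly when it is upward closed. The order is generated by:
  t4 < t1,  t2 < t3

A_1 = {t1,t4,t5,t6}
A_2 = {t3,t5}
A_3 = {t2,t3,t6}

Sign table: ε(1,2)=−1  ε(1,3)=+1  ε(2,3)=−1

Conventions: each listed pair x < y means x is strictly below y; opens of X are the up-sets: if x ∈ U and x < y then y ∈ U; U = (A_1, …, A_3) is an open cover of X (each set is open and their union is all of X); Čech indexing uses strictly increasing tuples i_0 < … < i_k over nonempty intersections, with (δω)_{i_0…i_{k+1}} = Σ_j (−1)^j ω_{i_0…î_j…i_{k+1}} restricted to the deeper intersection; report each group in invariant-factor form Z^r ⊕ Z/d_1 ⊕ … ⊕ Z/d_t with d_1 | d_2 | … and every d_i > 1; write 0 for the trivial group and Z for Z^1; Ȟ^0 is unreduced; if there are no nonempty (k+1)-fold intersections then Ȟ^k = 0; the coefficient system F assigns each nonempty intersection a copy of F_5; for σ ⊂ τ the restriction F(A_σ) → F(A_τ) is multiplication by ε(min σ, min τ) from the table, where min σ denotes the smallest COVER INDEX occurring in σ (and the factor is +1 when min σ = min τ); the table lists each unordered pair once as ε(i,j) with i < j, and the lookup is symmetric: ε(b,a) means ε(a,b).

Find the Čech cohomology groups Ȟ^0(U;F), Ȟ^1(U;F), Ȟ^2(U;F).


Ȟ^0 = Z/5; Ȟ^1 = Z/5; Ȟ^2 = 0

nonempty intersections:
  A12={t5} A13={t6} A23={t3}
C dims 3,3; δ0: rk_F5 2
Ȟ^0: (3−2)−0=1 ⇒ Z/5
Ȟ^1: (3−0)−2=1 ⇒ Z/5
Ȟ^2: (0−0)−0=0 ⇒ 0


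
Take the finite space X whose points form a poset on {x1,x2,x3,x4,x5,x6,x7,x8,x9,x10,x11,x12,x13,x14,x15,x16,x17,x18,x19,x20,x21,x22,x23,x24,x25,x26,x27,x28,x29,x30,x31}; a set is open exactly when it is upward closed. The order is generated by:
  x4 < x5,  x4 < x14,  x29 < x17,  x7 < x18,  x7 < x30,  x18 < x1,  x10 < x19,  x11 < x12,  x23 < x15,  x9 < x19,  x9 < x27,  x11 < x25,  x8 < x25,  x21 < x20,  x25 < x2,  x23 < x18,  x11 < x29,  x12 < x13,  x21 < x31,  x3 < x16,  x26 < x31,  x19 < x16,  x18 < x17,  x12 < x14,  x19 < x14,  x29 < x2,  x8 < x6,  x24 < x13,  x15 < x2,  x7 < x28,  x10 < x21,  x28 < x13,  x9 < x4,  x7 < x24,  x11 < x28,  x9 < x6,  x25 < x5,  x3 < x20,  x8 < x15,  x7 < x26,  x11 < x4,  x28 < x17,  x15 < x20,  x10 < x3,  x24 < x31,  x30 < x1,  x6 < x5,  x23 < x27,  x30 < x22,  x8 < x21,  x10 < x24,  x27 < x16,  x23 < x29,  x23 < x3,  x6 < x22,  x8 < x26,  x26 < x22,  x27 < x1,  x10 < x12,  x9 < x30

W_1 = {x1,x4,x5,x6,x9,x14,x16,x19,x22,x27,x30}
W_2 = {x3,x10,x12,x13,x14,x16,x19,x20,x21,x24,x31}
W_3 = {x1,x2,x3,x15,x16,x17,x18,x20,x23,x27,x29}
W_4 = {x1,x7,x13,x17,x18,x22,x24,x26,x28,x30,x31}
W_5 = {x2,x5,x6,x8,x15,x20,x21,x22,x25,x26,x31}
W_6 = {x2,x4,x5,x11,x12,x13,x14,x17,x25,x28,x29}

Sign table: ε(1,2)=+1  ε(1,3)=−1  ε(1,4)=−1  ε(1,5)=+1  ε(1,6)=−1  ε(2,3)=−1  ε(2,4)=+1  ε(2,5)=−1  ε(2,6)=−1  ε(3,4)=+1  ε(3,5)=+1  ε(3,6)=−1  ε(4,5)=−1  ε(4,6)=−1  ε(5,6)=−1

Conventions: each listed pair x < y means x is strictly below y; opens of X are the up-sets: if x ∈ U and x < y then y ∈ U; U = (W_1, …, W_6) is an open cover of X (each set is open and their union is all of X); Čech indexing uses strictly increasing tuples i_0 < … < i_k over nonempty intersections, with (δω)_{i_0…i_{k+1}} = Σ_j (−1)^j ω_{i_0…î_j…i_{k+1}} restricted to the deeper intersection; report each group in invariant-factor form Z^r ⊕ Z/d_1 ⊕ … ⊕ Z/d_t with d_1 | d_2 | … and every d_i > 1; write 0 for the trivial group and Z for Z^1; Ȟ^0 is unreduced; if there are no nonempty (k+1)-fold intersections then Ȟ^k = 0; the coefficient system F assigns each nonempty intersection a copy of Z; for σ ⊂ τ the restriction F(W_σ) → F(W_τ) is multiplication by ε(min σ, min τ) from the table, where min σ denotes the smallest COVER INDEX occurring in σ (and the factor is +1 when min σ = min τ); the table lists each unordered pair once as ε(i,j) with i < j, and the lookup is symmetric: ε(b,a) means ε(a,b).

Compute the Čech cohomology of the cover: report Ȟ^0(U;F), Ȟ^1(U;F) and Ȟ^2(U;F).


Ȟ^0 = 0, Ȟ^1 = Z/2 and Ȟ^2 = Z

intersection data:
  W12={x14,x16,x19} W13={x1,x16,x27} W14={x1,x22,x30} W15={x5,x6,x22} W16={x4,x5,x14} W23={x3,x16,x20} W24={x13,x24,x31} W25={x20,x21,x31} W26={x12,x13,x14} W34={x1,x17,x18} W35={x2,x15,x20} W36={x2,x17,x29} W45={x22,x26,x31} W46={x13,x17,x28} W56={x2,x5,x25}
  W123={x16} W126={x14} W134={x1} W145={x22} W156={x5} W235={x20} W245={x31} W246={x13} W346={x17} W356={x2}
C dims 6,15,10; δ0: rk 6, SNF 1^5·2; δ1: rk 9, SNF 1^9
Ȟ^0 = (6 − 6) − 0 = 0, so Ȟ^0 ≅ 0
Ȟ^1 = (15 − 9) − 6 = 0 plus torsion [2], so Ȟ^1 ≅ Z/2
Ȟ^2 = (10 − 0) − 9 = 1, so Ȟ^2 ≅ Z


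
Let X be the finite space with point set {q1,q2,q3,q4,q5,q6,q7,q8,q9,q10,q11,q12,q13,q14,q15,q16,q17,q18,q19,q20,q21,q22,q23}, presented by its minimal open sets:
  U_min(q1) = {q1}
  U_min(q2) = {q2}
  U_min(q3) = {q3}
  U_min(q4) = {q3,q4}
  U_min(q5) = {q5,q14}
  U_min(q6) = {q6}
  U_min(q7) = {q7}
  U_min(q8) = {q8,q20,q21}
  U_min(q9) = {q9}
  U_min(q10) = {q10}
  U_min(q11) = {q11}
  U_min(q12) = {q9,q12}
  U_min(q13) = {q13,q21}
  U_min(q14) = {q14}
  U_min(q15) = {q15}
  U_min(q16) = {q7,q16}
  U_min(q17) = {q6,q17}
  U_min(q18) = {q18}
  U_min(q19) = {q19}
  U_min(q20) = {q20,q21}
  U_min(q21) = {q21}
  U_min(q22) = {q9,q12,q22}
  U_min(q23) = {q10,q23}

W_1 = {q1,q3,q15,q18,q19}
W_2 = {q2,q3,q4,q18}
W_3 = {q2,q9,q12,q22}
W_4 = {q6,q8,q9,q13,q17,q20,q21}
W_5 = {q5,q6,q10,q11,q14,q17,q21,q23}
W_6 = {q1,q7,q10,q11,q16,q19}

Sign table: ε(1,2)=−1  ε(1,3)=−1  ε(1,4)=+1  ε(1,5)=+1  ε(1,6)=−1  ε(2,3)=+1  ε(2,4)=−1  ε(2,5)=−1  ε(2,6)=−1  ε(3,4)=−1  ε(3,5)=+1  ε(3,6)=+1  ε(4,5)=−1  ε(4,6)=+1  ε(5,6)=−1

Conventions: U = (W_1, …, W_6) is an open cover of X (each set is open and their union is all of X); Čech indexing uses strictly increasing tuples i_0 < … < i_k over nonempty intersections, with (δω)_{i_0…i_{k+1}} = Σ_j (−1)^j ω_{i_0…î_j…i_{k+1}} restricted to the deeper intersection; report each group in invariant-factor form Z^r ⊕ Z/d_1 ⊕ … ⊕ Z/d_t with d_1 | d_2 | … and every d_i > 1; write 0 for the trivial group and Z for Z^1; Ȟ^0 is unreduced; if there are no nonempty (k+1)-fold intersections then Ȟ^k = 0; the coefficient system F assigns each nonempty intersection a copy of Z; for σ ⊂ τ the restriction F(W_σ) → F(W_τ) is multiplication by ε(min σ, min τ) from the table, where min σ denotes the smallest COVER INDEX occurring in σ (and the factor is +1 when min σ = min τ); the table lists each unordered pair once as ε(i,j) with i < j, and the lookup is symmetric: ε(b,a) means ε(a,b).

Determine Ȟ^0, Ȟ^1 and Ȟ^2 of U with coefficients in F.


Ȟ^0(U;F) ≅ 0, Ȟ^1(U;F) ≅ Z/2, Ȟ^2(U;F) ≅ 0

intersection data:
  W12={q3,q18} W16={q1,q19} W23={q2} W34={q9} W45={q6,q17,q21} W56={q10,q11}
C dims 6,6; δ0: rk 6, SNF 1^5·2
Ȟ^0 = (6 − 6) − 0 = 0, so Ȟ^0 ≅ 0
Ȟ^1 = (6 − 0) − 6 = 0 plus torsion [2], so Ȟ^1 ≅ Z/2
Ȟ^2 = (0 − 0) − 0 = 0, so Ȟ^2 ≅ 0


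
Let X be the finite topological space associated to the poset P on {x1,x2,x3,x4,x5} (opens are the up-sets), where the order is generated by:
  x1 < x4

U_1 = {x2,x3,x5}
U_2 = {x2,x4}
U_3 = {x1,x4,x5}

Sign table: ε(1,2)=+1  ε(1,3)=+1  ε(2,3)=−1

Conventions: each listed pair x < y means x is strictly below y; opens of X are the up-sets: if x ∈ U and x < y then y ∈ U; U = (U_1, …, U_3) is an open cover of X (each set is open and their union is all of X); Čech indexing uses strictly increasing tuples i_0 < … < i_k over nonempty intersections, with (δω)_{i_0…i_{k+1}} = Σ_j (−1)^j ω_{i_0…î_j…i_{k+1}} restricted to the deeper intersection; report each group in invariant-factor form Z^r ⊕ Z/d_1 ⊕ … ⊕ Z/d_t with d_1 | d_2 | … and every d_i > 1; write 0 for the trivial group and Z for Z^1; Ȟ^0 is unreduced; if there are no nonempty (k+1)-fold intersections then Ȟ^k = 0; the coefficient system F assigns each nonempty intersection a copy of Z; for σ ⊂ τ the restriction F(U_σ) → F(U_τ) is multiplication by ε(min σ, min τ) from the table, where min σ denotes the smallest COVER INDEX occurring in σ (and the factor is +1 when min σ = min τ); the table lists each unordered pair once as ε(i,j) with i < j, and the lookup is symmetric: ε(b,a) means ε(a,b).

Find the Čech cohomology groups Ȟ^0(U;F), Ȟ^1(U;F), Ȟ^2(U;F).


intersection data:
  U12={x2} U13={x5} U23={x4}
C dims 3,3; δ0: rk 3, SNF 1^2·2
Ȟ^0 = (3 − 3) − 0 = 0, so Ȟ^0 ≅ 0
Ȟ^1 = (3 − 0) − 3 = 0 plus torsion [2], so Ȟ^1 ≅ Z/2
Ȟ^2 = (0 − 0) − 0 = 0, so Ȟ^2 ≅ 0

Ȟ^0(U;F) ≅ 0,  Ȟ^1(U;F) ≅ Z/2,  Ȟ^2(U;F) ≅ 0


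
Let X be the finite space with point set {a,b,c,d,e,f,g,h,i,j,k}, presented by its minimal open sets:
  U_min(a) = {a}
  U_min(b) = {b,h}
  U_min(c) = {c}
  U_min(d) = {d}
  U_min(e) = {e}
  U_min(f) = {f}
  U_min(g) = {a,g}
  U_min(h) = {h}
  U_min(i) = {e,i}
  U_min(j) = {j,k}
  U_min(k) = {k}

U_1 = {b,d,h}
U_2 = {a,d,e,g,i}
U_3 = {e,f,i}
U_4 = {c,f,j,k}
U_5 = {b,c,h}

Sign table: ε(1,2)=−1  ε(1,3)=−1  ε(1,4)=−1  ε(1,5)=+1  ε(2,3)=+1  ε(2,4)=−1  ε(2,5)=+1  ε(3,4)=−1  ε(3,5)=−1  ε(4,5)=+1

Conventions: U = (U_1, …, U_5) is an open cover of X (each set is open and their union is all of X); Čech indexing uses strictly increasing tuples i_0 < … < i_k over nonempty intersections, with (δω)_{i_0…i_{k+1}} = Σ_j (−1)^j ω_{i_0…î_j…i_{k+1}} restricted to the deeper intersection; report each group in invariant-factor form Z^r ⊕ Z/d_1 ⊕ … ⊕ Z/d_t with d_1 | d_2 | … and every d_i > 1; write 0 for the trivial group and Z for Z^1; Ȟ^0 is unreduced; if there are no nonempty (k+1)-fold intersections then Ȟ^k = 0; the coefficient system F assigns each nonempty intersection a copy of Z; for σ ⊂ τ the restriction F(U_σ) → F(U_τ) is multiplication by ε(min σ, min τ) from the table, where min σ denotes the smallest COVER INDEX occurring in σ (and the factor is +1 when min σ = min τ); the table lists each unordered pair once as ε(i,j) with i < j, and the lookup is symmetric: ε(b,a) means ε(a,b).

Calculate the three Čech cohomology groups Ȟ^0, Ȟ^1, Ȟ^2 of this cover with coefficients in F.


Ȟ^0 ≅ Z,  Ȟ^1 ≅ Z,  Ȟ^2 ≅ 0

nerve of the cover:
  U12={d} U15={b,h} U23={e,i} U34={f} U45={c}
C dims 5,5; δ0: rk 4, SNF 1^4
Ȟ^0 = (5 − 4) − 0 = 1, so Ȟ^0 ≅ Z
Ȟ^1 = (5 − 0) − 4 = 1, so Ȟ^1 ≅ Z
Ȟ^2 = (0 − 0) − 0 = 0, so Ȟ^2 ≅ 0
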